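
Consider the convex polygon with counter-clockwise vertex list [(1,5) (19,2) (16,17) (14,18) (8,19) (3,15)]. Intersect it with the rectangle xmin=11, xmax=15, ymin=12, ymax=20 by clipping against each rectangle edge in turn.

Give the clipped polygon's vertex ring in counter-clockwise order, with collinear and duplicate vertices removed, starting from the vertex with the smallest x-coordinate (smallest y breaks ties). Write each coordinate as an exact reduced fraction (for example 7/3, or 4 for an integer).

1. After x ≥ 11: [(11,10/3) (19,2) (16,17) (14,18) (11,37/2)]
2. After x ≤ 15: [(11,10/3) (15,8/3) (15,35/2) (14,18) (11,37/2)]
3. After y ≥ 12: [(11,12) (15,12) (15,35/2) (14,18) (11,37/2)]
4. After y ≤ 20: [(11,12) (15,12) (15,35/2) (14,18) (11,37/2)]
5. Canonical ring: [(11,12) (15,12) (15,35/2) (14,18) (11,37/2)]

Clipped polygon: [(11,12) (15,12) (15,35/2) (14,18) (11,37/2)]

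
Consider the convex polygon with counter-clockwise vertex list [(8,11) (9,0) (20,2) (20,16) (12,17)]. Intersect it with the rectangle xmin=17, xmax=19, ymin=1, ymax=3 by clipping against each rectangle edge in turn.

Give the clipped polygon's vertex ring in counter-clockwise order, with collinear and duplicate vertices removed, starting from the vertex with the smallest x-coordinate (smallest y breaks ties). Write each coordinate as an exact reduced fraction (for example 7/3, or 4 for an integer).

1. After x ≥ 17: [(17,16/11) (20,2) (20,16) (17,131/8)]
2. After x ≤ 19: [(17,16/11) (19,20/11) (19,129/8) (17,131/8)]
3. After y ≥ 1: [(17,16/11) (19,20/11) (19,129/8) (17,131/8)]
4. After y ≤ 3: [(17,3) (17,16/11) (19,20/11) (19,3)]
5. Canonical ring: [(17,16/11) (19,20/11) (19,3) (17,3)]

Clipped polygon: [(17,16/11) (19,20/11) (19,3) (17,3)]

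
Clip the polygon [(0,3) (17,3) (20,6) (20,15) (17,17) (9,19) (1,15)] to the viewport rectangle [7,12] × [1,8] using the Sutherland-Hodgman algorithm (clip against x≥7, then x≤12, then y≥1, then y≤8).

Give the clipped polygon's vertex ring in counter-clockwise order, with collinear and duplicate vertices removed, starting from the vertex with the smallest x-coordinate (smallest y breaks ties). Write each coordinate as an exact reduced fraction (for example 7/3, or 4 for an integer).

1. After x ≥ 7: [(7,3) (17,3) (20,6) (20,15) (17,17) (9,19) (7,18)]
2. After x ≤ 12: [(7,3) (12,3) (12,73/4) (9,19) (7,18)]
3. After y ≥ 1: [(7,3) (12,3) (12,73/4) (9,19) (7,18)]
4. After y ≤ 8: [(7,8) (7,3) (12,3) (12,8)]
5. Canonical ring: [(7,3) (12,3) (12,8) (7,8)]

Clipped polygon: [(7,3) (12,3) (12,8) (7,8)]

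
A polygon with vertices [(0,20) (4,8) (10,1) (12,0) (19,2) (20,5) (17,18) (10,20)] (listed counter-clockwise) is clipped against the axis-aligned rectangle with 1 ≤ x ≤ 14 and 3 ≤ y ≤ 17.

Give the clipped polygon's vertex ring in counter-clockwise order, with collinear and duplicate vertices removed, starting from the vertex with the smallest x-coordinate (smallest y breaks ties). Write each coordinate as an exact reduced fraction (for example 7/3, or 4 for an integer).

1. After x ≥ 1: [(1,20) (1,17) (4,8) (10,1) (12,0) (19,2) (20,5) (17,18) (10,20)]
2. After x ≤ 14: [(1,20) (1,17) (4,8) (10,1) (12,0) (14,4/7) (14,132/7) (10,20)]
3. After y ≥ 3: [(1,20) (1,17) (4,8) (58/7,3) (14,3) (14,132/7) (10,20)]
4. After y ≤ 17: [(1,17) (1,17) (4,8) (58/7,3) (14,3) (14,17)]
5. Canonical ring: [(1,17) (4,8) (58/7,3) (14,3) (14,17)]

Clipped polygon: [(1,17) (4,8) (58/7,3) (14,3) (14,17)]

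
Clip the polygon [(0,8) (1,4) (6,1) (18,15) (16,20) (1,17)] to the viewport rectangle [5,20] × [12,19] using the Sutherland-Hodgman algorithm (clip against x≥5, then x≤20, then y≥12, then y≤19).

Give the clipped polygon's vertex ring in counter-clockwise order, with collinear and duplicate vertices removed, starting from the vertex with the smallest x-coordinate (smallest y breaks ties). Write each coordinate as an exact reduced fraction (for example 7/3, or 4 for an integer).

Clipped polygon: [(5,12) (108/7,12) (18,15) (82/5,19) (11,19) (5,89/5)]

1. After x ≥ 5: [(5,8/5) (6,1) (18,15) (16,20) (5,89/5)]
2. After x ≤ 20: [(5,8/5) (6,1) (18,15) (16,20) (5,89/5)]
3. After y ≥ 12: [(5,12) (108/7,12) (18,15) (16,20) (5,89/5)]
4. After y ≤ 19: [(5,12) (108/7,12) (18,15) (82/5,19) (11,19) (5,89/5)]
5. Canonical ring: [(5,12) (108/7,12) (18,15) (82/5,19) (11,19) (5,89/5)]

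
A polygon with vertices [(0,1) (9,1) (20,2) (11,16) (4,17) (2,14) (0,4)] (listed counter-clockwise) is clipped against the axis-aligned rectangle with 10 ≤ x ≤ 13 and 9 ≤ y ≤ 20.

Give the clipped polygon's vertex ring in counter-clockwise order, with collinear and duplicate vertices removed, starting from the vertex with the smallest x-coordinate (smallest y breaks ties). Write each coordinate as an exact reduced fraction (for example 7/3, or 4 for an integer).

1. After x ≥ 10: [(10,12/11) (20,2) (11,16) (10,113/7)]
2. After x ≤ 13: [(10,12/11) (13,15/11) (13,116/9) (11,16) (10,113/7)]
3. After y ≥ 9: [(10,9) (13,9) (13,116/9) (11,16) (10,113/7)]
4. After y ≤ 20: [(10,9) (13,9) (13,116/9) (11,16) (10,113/7)]
5. Canonical ring: [(10,9) (13,9) (13,116/9) (11,16) (10,113/7)]

Clipped polygon: [(10,9) (13,9) (13,116/9) (11,16) (10,113/7)]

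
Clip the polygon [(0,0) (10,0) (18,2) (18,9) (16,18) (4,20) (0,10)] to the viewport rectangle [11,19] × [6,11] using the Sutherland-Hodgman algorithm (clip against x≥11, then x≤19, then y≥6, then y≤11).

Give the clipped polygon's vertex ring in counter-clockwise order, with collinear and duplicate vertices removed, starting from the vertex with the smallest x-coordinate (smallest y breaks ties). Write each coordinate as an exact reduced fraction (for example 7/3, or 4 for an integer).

1. After x ≥ 11: [(11,1/4) (18,2) (18,9) (16,18) (11,113/6)]
2. After x ≤ 19: [(11,1/4) (18,2) (18,9) (16,18) (11,113/6)]
3. After y ≥ 6: [(11,6) (18,6) (18,9) (16,18) (11,113/6)]
4. After y ≤ 11: [(11,11) (11,6) (18,6) (18,9) (158/9,11)]
5. Canonical ring: [(11,6) (18,6) (18,9) (158/9,11) (11,11)]

Clipped polygon: [(11,6) (18,6) (18,9) (158/9,11) (11,11)]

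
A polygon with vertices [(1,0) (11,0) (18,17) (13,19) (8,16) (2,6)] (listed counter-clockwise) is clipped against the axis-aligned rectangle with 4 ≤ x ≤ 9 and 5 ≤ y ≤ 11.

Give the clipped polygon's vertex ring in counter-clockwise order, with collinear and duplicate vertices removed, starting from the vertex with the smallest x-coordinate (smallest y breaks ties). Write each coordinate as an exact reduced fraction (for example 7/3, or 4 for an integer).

Clipped polygon: [(4,5) (9,5) (9,11) (5,11) (4,28/3)]

1. After x ≥ 4: [(4,0) (11,0) (18,17) (13,19) (8,16) (4,28/3)]
2. After x ≤ 9: [(4,0) (9,0) (9,83/5) (8,16) (4,28/3)]
3. After y ≥ 5: [(4,5) (9,5) (9,83/5) (8,16) (4,28/3)]
4. After y ≤ 11: [(4,5) (9,5) (9,11) (5,11) (4,28/3)]
5. Canonical ring: [(4,5) (9,5) (9,11) (5,11) (4,28/3)]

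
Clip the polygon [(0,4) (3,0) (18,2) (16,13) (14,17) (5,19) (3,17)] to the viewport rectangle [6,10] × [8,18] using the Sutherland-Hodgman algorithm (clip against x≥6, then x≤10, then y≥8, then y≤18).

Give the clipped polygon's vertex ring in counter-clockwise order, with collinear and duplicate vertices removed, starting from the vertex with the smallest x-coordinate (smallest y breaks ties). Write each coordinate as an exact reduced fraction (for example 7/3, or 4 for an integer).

Clipped polygon: [(6,8) (10,8) (10,161/9) (19/2,18) (6,18)]

1. After x ≥ 6: [(6,2/5) (18,2) (16,13) (14,17) (6,169/9)]
2. After x ≤ 10: [(6,2/5) (10,14/15) (10,161/9) (6,169/9)]
3. After y ≥ 8: [(6,8) (10,8) (10,161/9) (6,169/9)]
4. After y ≤ 18: [(6,18) (6,8) (10,8) (10,161/9) (19/2,18)]
5. Canonical ring: [(6,8) (10,8) (10,161/9) (19/2,18) (6,18)]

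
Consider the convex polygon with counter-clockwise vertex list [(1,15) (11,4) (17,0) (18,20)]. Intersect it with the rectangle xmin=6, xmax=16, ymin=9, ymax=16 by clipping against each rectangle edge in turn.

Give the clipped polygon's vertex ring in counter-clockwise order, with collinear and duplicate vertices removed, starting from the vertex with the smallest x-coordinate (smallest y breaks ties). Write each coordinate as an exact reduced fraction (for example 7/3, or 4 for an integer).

1. After x ≥ 6: [(6,280/17) (6,19/2) (11,4) (17,0) (18,20)]
2. After x ≤ 16: [(16,330/17) (6,280/17) (6,19/2) (11,4) (16,2/3)]
3. After y ≥ 9: [(16,9) (16,330/17) (6,280/17) (6,19/2) (71/11,9)]
4. After y ≤ 16: [(16,9) (16,16) (6,16) (6,19/2) (71/11,9)]
5. Canonical ring: [(6,19/2) (71/11,9) (16,9) (16,16) (6,16)]

Clipped polygon: [(6,19/2) (71/11,9) (16,9) (16,16) (6,16)]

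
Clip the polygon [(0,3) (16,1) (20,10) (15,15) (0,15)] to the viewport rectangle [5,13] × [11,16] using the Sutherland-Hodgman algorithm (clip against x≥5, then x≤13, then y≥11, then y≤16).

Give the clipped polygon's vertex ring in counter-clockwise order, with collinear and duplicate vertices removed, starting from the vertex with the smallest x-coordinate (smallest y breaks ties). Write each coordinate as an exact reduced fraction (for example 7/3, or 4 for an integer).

Clipped polygon: [(5,11) (13,11) (13,15) (5,15)]

1. After x ≥ 5: [(5,19/8) (16,1) (20,10) (15,15) (5,15)]
2. After x ≤ 13: [(5,19/8) (13,11/8) (13,15) (5,15)]
3. After y ≥ 11: [(5,11) (13,11) (13,15) (5,15)]
4. After y ≤ 16: [(5,11) (13,11) (13,15) (5,15)]
5. Canonical ring: [(5,11) (13,11) (13,15) (5,15)]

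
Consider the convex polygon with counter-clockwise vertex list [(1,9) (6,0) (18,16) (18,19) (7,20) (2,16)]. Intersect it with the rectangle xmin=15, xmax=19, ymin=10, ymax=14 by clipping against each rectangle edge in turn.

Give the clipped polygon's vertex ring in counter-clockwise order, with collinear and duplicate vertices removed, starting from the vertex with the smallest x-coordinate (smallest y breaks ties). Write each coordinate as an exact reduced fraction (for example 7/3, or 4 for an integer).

1. After x ≥ 15: [(15,12) (18,16) (18,19) (15,212/11)]
2. After x ≤ 19: [(15,12) (18,16) (18,19) (15,212/11)]
3. After y ≥ 10: [(15,12) (18,16) (18,19) (15,212/11)]
4. After y ≤ 14: [(15,14) (15,12) (33/2,14)]
5. Canonical ring: [(15,12) (33/2,14) (15,14)]

Clipped polygon: [(15,12) (33/2,14) (15,14)]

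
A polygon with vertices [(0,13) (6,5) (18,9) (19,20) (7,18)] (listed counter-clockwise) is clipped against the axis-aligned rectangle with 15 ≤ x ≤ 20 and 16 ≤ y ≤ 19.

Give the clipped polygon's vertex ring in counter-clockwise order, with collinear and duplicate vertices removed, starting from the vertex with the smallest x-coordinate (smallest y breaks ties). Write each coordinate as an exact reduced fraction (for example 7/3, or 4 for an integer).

1. After x ≥ 15: [(15,8) (18,9) (19,20) (15,58/3)]
2. After x ≤ 20: [(15,8) (18,9) (19,20) (15,58/3)]
3. After y ≥ 16: [(15,16) (205/11,16) (19,20) (15,58/3)]
4. After y ≤ 19: [(15,19) (15,16) (205/11,16) (208/11,19)]
5. Canonical ring: [(15,16) (205/11,16) (208/11,19) (15,19)]

Clipped polygon: [(15,16) (205/11,16) (208/11,19) (15,19)]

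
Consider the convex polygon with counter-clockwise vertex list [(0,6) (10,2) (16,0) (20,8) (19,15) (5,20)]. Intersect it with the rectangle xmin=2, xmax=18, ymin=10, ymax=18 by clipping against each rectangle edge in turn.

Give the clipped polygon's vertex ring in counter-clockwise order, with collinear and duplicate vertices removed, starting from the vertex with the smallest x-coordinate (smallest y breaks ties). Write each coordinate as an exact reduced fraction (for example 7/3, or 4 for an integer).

Clipped polygon: [(2,10) (18,10) (18,215/14) (53/5,18) (30/7,18) (2,58/5)]

1. After x ≥ 2: [(2,58/5) (2,26/5) (10,2) (16,0) (20,8) (19,15) (5,20)]
2. After x ≤ 18: [(2,58/5) (2,26/5) (10,2) (16,0) (18,4) (18,215/14) (5,20)]
3. After y ≥ 10: [(2,58/5) (2,10) (18,10) (18,215/14) (5,20)]
4. After y ≤ 18: [(30/7,18) (2,58/5) (2,10) (18,10) (18,215/14) (53/5,18)]
5. Canonical ring: [(2,10) (18,10) (18,215/14) (53/5,18) (30/7,18) (2,58/5)]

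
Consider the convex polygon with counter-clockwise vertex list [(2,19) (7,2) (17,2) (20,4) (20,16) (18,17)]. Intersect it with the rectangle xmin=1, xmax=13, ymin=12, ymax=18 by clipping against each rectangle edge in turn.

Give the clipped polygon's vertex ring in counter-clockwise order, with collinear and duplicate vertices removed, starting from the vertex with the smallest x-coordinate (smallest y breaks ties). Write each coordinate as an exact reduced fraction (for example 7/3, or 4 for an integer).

Clipped polygon: [(39/17,18) (69/17,12) (13,12) (13,141/8) (10,18)]

1. After x ≥ 1: [(2,19) (7,2) (17,2) (20,4) (20,16) (18,17)]
2. After x ≤ 13: [(13,141/8) (2,19) (7,2) (13,2)]
3. After y ≥ 12: [(13,12) (13,141/8) (2,19) (69/17,12)]
4. After y ≤ 18: [(13,12) (13,141/8) (10,18) (39/17,18) (69/17,12)]
5. Canonical ring: [(39/17,18) (69/17,12) (13,12) (13,141/8) (10,18)]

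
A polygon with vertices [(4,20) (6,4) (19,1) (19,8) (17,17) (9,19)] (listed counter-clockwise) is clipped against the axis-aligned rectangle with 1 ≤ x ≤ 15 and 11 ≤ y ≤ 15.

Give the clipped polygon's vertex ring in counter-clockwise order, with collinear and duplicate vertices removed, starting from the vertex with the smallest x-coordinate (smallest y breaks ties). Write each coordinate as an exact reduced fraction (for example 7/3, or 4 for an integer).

Clipped polygon: [(37/8,15) (41/8,11) (15,11) (15,15)]

1. After x ≥ 1: [(4,20) (6,4) (19,1) (19,8) (17,17) (9,19)]
2. After x ≤ 15: [(4,20) (6,4) (15,25/13) (15,35/2) (9,19)]
3. After y ≥ 11: [(4,20) (41/8,11) (15,11) (15,35/2) (9,19)]
4. After y ≤ 15: [(37/8,15) (41/8,11) (15,11) (15,15)]
5. Canonical ring: [(37/8,15) (41/8,11) (15,11) (15,15)]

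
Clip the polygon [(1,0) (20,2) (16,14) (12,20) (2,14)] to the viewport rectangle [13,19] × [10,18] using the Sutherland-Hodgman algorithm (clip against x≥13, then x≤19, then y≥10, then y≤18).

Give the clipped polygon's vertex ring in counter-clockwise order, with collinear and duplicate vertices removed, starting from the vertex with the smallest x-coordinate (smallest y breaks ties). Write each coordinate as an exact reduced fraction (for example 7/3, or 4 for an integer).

1. After x ≥ 13: [(13,24/19) (20,2) (16,14) (13,37/2)]
2. After x ≤ 19: [(13,24/19) (19,36/19) (19,5) (16,14) (13,37/2)]
3. After y ≥ 10: [(13,10) (52/3,10) (16,14) (13,37/2)]
4. After y ≤ 18: [(13,18) (13,10) (52/3,10) (16,14) (40/3,18)]
5. Canonical ring: [(13,10) (52/3,10) (16,14) (40/3,18) (13,18)]

Clipped polygon: [(13,10) (52/3,10) (16,14) (40/3,18) (13,18)]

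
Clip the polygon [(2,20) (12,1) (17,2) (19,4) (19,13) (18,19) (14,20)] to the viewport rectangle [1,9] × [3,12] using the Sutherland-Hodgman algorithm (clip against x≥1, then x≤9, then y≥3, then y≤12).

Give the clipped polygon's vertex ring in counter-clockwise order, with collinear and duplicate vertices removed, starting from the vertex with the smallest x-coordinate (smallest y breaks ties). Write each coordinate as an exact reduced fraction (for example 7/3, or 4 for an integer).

Clipped polygon: [(118/19,12) (9,67/10) (9,12)]

1. After x ≥ 1: [(2,20) (12,1) (17,2) (19,4) (19,13) (18,19) (14,20)]
2. After x ≤ 9: [(9,20) (2,20) (9,67/10)]
3. After y ≥ 3: [(9,20) (2,20) (9,67/10)]
4. After y ≤ 12: [(9,12) (118/19,12) (9,67/10)]
5. Canonical ring: [(118/19,12) (9,67/10) (9,12)]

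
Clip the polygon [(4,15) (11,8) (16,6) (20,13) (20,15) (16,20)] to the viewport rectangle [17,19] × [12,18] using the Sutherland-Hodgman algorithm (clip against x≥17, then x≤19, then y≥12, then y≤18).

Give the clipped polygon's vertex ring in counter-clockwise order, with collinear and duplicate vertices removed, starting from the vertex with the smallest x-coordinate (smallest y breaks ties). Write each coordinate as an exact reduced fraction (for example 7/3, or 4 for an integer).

1. After x ≥ 17: [(17,31/4) (20,13) (20,15) (17,75/4)]
2. After x ≤ 19: [(17,31/4) (19,45/4) (19,65/4) (17,75/4)]
3. After y ≥ 12: [(17,12) (19,12) (19,65/4) (17,75/4)]
4. After y ≤ 18: [(17,18) (17,12) (19,12) (19,65/4) (88/5,18)]
5. Canonical ring: [(17,12) (19,12) (19,65/4) (88/5,18) (17,18)]

Clipped polygon: [(17,12) (19,12) (19,65/4) (88/5,18) (17,18)]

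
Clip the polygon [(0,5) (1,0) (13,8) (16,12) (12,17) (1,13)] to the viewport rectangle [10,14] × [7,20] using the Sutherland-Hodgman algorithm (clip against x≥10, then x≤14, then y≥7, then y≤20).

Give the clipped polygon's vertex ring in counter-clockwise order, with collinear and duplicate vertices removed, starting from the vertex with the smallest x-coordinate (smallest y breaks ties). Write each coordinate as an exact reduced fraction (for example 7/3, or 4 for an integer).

1. After x ≥ 10: [(10,6) (13,8) (16,12) (12,17) (10,179/11)]
2. After x ≤ 14: [(10,6) (13,8) (14,28/3) (14,29/2) (12,17) (10,179/11)]
3. After y ≥ 7: [(10,7) (23/2,7) (13,8) (14,28/3) (14,29/2) (12,17) (10,179/11)]
4. After y ≤ 20: [(10,7) (23/2,7) (13,8) (14,28/3) (14,29/2) (12,17) (10,179/11)]
5. Canonical ring: [(10,7) (23/2,7) (13,8) (14,28/3) (14,29/2) (12,17) (10,179/11)]

Clipped polygon: [(10,7) (23/2,7) (13,8) (14,28/3) (14,29/2) (12,17) (10,179/11)]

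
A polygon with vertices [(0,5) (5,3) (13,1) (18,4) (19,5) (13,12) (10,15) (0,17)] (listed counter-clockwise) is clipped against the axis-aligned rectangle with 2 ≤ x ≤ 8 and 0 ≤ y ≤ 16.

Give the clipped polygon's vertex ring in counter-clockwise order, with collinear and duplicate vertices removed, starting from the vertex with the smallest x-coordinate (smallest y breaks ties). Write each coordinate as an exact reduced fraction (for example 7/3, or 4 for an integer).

Clipped polygon: [(2,21/5) (5,3) (8,9/4) (8,77/5) (5,16) (2,16)]

1. After x ≥ 2: [(2,21/5) (5,3) (13,1) (18,4) (19,5) (13,12) (10,15) (2,83/5)]
2. After x ≤ 8: [(2,21/5) (5,3) (8,9/4) (8,77/5) (2,83/5)]
3. After y ≥ 0: [(2,21/5) (5,3) (8,9/4) (8,77/5) (2,83/5)]
4. After y ≤ 16: [(2,16) (2,21/5) (5,3) (8,9/4) (8,77/5) (5,16)]
5. Canonical ring: [(2,21/5) (5,3) (8,9/4) (8,77/5) (5,16) (2,16)]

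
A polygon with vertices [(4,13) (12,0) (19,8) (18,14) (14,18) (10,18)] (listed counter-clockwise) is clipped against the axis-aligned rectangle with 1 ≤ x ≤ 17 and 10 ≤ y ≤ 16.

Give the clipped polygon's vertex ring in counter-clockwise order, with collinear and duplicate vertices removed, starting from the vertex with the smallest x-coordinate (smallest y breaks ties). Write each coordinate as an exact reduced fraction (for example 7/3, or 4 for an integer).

Clipped polygon: [(4,13) (76/13,10) (17,10) (17,15) (16,16) (38/5,16)]

1. After x ≥ 1: [(4,13) (12,0) (19,8) (18,14) (14,18) (10,18)]
2. After x ≤ 17: [(4,13) (12,0) (17,40/7) (17,15) (14,18) (10,18)]
3. After y ≥ 10: [(4,13) (76/13,10) (17,10) (17,15) (14,18) (10,18)]
4. After y ≤ 16: [(38/5,16) (4,13) (76/13,10) (17,10) (17,15) (16,16)]
5. Canonical ring: [(4,13) (76/13,10) (17,10) (17,15) (16,16) (38/5,16)]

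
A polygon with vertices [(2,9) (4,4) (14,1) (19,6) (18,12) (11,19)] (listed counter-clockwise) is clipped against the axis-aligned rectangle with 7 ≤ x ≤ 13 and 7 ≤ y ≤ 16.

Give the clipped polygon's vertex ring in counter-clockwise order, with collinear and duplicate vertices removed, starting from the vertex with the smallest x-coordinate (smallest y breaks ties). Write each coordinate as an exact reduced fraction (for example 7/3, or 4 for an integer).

1. After x ≥ 7: [(7,131/9) (7,31/10) (14,1) (19,6) (18,12) (11,19)]
2. After x ≤ 13: [(7,131/9) (7,31/10) (13,13/10) (13,17) (11,19)]
3. After y ≥ 7: [(7,131/9) (7,7) (13,7) (13,17) (11,19)]
4. After y ≤ 16: [(83/10,16) (7,131/9) (7,7) (13,7) (13,16)]
5. Canonical ring: [(7,7) (13,7) (13,16) (83/10,16) (7,131/9)]

Clipped polygon: [(7,7) (13,7) (13,16) (83/10,16) (7,131/9)]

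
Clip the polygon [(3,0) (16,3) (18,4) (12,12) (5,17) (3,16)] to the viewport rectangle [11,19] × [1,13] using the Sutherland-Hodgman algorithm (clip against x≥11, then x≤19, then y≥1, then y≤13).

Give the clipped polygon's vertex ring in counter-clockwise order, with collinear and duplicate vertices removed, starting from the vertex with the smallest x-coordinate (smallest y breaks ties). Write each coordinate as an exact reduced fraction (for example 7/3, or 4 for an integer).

1. After x ≥ 11: [(11,24/13) (16,3) (18,4) (12,12) (11,89/7)]
2. After x ≤ 19: [(11,24/13) (16,3) (18,4) (12,12) (11,89/7)]
3. After y ≥ 1: [(11,24/13) (16,3) (18,4) (12,12) (11,89/7)]
4. After y ≤ 13: [(11,24/13) (16,3) (18,4) (12,12) (11,89/7)]
5. Canonical ring: [(11,24/13) (16,3) (18,4) (12,12) (11,89/7)]

Clipped polygon: [(11,24/13) (16,3) (18,4) (12,12) (11,89/7)]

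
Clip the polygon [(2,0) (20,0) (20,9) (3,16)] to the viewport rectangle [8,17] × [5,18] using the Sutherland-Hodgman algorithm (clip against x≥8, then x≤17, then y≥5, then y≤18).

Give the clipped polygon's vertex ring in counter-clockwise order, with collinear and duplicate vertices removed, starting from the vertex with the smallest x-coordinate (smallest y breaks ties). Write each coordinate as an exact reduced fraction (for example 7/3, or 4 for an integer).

1. After x ≥ 8: [(8,0) (20,0) (20,9) (8,237/17)]
2. After x ≤ 17: [(8,0) (17,0) (17,174/17) (8,237/17)]
3. After y ≥ 5: [(8,5) (17,5) (17,174/17) (8,237/17)]
4. After y ≤ 18: [(8,5) (17,5) (17,174/17) (8,237/17)]
5. Canonical ring: [(8,5) (17,5) (17,174/17) (8,237/17)]

Clipped polygon: [(8,5) (17,5) (17,174/17) (8,237/17)]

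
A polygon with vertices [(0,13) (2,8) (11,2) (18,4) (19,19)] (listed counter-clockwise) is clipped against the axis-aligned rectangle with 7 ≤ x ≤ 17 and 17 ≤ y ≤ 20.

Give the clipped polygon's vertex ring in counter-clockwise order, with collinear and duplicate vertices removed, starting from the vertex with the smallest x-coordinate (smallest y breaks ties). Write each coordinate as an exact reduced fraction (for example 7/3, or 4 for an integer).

Clipped polygon: [(38/3,17) (17,17) (17,349/19)]

1. After x ≥ 7: [(7,289/19) (7,14/3) (11,2) (18,4) (19,19)]
2. After x ≤ 17: [(17,349/19) (7,289/19) (7,14/3) (11,2) (17,26/7)]
3. After y ≥ 17: [(17,17) (17,349/19) (38/3,17)]
4. After y ≤ 20: [(17,17) (17,349/19) (38/3,17)]
5. Canonical ring: [(38/3,17) (17,17) (17,349/19)]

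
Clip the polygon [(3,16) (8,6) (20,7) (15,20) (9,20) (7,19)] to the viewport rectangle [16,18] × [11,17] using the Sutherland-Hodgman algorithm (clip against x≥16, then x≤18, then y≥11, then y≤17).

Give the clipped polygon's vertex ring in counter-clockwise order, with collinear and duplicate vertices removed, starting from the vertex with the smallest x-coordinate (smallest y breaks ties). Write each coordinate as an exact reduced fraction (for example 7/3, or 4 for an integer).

1. After x ≥ 16: [(16,20/3) (20,7) (16,87/5)]
2. After x ≤ 18: [(16,20/3) (18,41/6) (18,61/5) (16,87/5)]
3. After y ≥ 11: [(16,11) (18,11) (18,61/5) (16,87/5)]
4. After y ≤ 17: [(16,17) (16,11) (18,11) (18,61/5) (210/13,17)]
5. Canonical ring: [(16,11) (18,11) (18,61/5) (210/13,17) (16,17)]

Clipped polygon: [(16,11) (18,11) (18,61/5) (210/13,17) (16,17)]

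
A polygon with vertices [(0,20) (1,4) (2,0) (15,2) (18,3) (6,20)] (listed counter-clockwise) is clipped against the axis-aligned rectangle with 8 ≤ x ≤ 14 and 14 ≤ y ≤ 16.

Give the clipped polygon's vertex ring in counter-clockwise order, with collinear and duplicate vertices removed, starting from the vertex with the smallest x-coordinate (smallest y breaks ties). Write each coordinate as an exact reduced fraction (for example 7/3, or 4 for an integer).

Clipped polygon: [(8,14) (174/17,14) (150/17,16) (8,16)]

1. After x ≥ 8: [(8,12/13) (15,2) (18,3) (8,103/6)]
2. After x ≤ 14: [(8,12/13) (14,24/13) (14,26/3) (8,103/6)]
3. After y ≥ 14: [(8,14) (174/17,14) (8,103/6)]
4. After y ≤ 16: [(8,16) (8,14) (174/17,14) (150/17,16)]
5. Canonical ring: [(8,14) (174/17,14) (150/17,16) (8,16)]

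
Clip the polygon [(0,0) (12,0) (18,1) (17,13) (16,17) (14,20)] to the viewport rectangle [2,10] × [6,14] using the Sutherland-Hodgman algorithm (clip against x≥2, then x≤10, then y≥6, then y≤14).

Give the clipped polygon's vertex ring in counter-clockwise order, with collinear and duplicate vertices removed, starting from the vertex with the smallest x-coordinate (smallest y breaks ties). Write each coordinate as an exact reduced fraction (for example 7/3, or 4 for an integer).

Clipped polygon: [(21/5,6) (10,6) (10,14) (49/5,14)]

1. After x ≥ 2: [(2,20/7) (2,0) (12,0) (18,1) (17,13) (16,17) (14,20)]
2. After x ≤ 10: [(10,100/7) (2,20/7) (2,0) (10,0)]
3. After y ≥ 6: [(10,6) (10,100/7) (21/5,6)]
4. After y ≤ 14: [(10,6) (10,14) (49/5,14) (21/5,6)]
5. Canonical ring: [(21/5,6) (10,6) (10,14) (49/5,14)]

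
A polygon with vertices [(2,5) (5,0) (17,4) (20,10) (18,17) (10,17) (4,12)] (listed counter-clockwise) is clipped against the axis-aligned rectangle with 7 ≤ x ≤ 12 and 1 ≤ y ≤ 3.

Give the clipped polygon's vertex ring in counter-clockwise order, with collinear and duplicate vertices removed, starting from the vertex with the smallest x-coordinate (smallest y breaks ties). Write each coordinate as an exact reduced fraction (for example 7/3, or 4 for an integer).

Clipped polygon: [(7,1) (8,1) (12,7/3) (12,3) (7,3)]

1. After x ≥ 7: [(7,2/3) (17,4) (20,10) (18,17) (10,17) (7,29/2)]
2. After x ≤ 12: [(7,2/3) (12,7/3) (12,17) (10,17) (7,29/2)]
3. After y ≥ 1: [(7,1) (8,1) (12,7/3) (12,17) (10,17) (7,29/2)]
4. After y ≤ 3: [(7,3) (7,1) (8,1) (12,7/3) (12,3)]
5. Canonical ring: [(7,1) (8,1) (12,7/3) (12,3) (7,3)]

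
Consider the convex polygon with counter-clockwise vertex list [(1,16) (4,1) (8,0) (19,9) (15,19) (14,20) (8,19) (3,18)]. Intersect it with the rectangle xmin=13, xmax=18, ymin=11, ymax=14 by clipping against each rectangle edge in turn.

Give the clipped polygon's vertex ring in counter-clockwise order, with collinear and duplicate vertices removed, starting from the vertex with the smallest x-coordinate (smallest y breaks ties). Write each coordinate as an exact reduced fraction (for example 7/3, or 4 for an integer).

1. After x ≥ 13: [(13,45/11) (19,9) (15,19) (14,20) (13,119/6)]
2. After x ≤ 18: [(13,45/11) (18,90/11) (18,23/2) (15,19) (14,20) (13,119/6)]
3. After y ≥ 11: [(13,11) (18,11) (18,23/2) (15,19) (14,20) (13,119/6)]
4. After y ≤ 14: [(13,14) (13,11) (18,11) (18,23/2) (17,14)]
5. Canonical ring: [(13,11) (18,11) (18,23/2) (17,14) (13,14)]

Clipped polygon: [(13,11) (18,11) (18,23/2) (17,14) (13,14)]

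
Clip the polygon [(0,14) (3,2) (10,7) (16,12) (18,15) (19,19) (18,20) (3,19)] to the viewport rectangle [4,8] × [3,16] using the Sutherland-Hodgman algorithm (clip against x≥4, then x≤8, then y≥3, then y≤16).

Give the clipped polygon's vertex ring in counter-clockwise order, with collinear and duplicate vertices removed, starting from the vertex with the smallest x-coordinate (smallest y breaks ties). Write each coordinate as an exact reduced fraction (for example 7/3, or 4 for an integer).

Clipped polygon: [(4,3) (22/5,3) (8,39/7) (8,16) (4,16)]

1. After x ≥ 4: [(4,19/7) (10,7) (16,12) (18,15) (19,19) (18,20) (4,286/15)]
2. After x ≤ 8: [(4,19/7) (8,39/7) (8,58/3) (4,286/15)]
3. After y ≥ 3: [(4,3) (22/5,3) (8,39/7) (8,58/3) (4,286/15)]
4. After y ≤ 16: [(4,16) (4,3) (22/5,3) (8,39/7) (8,16)]
5. Canonical ring: [(4,3) (22/5,3) (8,39/7) (8,16) (4,16)]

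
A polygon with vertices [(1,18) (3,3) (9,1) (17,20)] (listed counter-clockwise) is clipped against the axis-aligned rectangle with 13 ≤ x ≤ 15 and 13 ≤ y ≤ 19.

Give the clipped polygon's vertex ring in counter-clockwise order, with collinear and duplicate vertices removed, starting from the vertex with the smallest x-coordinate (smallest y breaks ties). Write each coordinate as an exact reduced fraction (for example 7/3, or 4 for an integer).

1. After x ≥ 13: [(13,39/2) (13,21/2) (17,20)]
2. After x ≤ 15: [(15,79/4) (13,39/2) (13,21/2) (15,61/4)]
3. After y ≥ 13: [(15,79/4) (13,39/2) (13,13) (267/19,13) (15,61/4)]
4. After y ≤ 19: [(15,19) (13,19) (13,13) (267/19,13) (15,61/4)]
5. Canonical ring: [(13,13) (267/19,13) (15,61/4) (15,19) (13,19)]

Clipped polygon: [(13,13) (267/19,13) (15,61/4) (15,19) (13,19)]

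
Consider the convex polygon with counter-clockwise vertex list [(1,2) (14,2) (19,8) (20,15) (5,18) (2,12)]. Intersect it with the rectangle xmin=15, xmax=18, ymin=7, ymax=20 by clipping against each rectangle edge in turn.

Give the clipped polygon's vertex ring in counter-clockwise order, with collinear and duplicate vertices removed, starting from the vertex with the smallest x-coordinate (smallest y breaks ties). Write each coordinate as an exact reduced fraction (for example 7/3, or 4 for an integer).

Clipped polygon: [(15,7) (18,7) (18,77/5) (15,16)]

1. After x ≥ 15: [(15,16/5) (19,8) (20,15) (15,16)]
2. After x ≤ 18: [(15,16/5) (18,34/5) (18,77/5) (15,16)]
3. After y ≥ 7: [(15,7) (18,7) (18,77/5) (15,16)]
4. After y ≤ 20: [(15,7) (18,7) (18,77/5) (15,16)]
5. Canonical ring: [(15,7) (18,7) (18,77/5) (15,16)]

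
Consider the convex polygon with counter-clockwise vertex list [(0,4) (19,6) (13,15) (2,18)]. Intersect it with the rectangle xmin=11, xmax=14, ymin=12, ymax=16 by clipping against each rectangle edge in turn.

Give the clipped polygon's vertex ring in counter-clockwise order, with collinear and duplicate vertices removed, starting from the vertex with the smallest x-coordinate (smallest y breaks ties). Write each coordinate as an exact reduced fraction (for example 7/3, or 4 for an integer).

Clipped polygon: [(11,12) (14,12) (14,27/2) (13,15) (11,171/11)]

1. After x ≥ 11: [(11,98/19) (19,6) (13,15) (11,171/11)]
2. After x ≤ 14: [(11,98/19) (14,104/19) (14,27/2) (13,15) (11,171/11)]
3. After y ≥ 12: [(11,12) (14,12) (14,27/2) (13,15) (11,171/11)]
4. After y ≤ 16: [(11,12) (14,12) (14,27/2) (13,15) (11,171/11)]
5. Canonical ring: [(11,12) (14,12) (14,27/2) (13,15) (11,171/11)]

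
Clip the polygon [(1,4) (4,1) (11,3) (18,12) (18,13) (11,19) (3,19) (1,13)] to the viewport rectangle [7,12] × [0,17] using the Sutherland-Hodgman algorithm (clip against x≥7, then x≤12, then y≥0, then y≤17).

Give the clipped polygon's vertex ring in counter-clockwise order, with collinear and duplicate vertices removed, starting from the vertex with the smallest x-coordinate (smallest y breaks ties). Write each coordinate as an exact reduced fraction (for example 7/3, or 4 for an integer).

1. After x ≥ 7: [(7,13/7) (11,3) (18,12) (18,13) (11,19) (7,19)]
2. After x ≤ 12: [(7,13/7) (11,3) (12,30/7) (12,127/7) (11,19) (7,19)]
3. After y ≥ 0: [(7,13/7) (11,3) (12,30/7) (12,127/7) (11,19) (7,19)]
4. After y ≤ 17: [(7,17) (7,13/7) (11,3) (12,30/7) (12,17)]
5. Canonical ring: [(7,13/7) (11,3) (12,30/7) (12,17) (7,17)]

Clipped polygon: [(7,13/7) (11,3) (12,30/7) (12,17) (7,17)]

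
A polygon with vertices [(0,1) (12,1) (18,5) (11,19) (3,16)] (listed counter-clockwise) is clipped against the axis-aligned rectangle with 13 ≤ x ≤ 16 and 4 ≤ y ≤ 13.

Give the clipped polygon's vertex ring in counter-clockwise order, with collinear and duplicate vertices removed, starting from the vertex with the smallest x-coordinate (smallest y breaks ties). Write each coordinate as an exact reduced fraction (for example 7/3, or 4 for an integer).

Clipped polygon: [(13,4) (16,4) (16,9) (14,13) (13,13)]

1. After x ≥ 13: [(13,5/3) (18,5) (13,15)]
2. After x ≤ 16: [(13,5/3) (16,11/3) (16,9) (13,15)]
3. After y ≥ 4: [(13,4) (16,4) (16,9) (13,15)]
4. After y ≤ 13: [(13,13) (13,4) (16,4) (16,9) (14,13)]
5. Canonical ring: [(13,4) (16,4) (16,9) (14,13) (13,13)]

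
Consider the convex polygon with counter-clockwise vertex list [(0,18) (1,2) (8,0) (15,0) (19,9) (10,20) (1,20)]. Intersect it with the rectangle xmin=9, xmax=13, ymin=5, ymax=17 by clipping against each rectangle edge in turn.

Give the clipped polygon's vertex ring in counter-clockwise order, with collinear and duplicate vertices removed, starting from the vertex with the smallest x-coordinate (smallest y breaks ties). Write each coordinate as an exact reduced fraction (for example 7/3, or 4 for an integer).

1. After x ≥ 9: [(9,0) (15,0) (19,9) (10,20) (9,20)]
2. After x ≤ 13: [(9,0) (13,0) (13,49/3) (10,20) (9,20)]
3. After y ≥ 5: [(9,5) (13,5) (13,49/3) (10,20) (9,20)]
4. After y ≤ 17: [(9,17) (9,5) (13,5) (13,49/3) (137/11,17)]
5. Canonical ring: [(9,5) (13,5) (13,49/3) (137/11,17) (9,17)]

Clipped polygon: [(9,5) (13,5) (13,49/3) (137/11,17) (9,17)]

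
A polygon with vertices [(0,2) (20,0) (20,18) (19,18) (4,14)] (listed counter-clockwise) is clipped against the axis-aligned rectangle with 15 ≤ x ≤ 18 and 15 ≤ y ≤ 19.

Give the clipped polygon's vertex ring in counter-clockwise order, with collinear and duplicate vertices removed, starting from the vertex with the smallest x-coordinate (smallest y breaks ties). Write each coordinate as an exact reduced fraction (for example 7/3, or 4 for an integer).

Clipped polygon: [(15,15) (18,15) (18,266/15) (15,254/15)]

1. After x ≥ 15: [(15,1/2) (20,0) (20,18) (19,18) (15,254/15)]
2. After x ≤ 18: [(15,1/2) (18,1/5) (18,266/15) (15,254/15)]
3. After y ≥ 15: [(15,15) (18,15) (18,266/15) (15,254/15)]
4. After y ≤ 19: [(15,15) (18,15) (18,266/15) (15,254/15)]
5. Canonical ring: [(15,15) (18,15) (18,266/15) (15,254/15)]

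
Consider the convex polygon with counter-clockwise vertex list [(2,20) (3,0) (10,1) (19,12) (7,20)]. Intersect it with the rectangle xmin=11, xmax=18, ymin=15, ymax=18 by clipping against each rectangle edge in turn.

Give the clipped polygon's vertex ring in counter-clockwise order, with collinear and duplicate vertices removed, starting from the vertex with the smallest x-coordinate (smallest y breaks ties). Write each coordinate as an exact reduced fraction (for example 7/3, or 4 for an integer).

Clipped polygon: [(11,15) (29/2,15) (11,52/3)]

1. After x ≥ 11: [(11,20/9) (19,12) (11,52/3)]
2. After x ≤ 18: [(11,20/9) (18,97/9) (18,38/3) (11,52/3)]
3. After y ≥ 15: [(11,15) (29/2,15) (11,52/3)]
4. After y ≤ 18: [(11,15) (29/2,15) (11,52/3)]
5. Canonical ring: [(11,15) (29/2,15) (11,52/3)]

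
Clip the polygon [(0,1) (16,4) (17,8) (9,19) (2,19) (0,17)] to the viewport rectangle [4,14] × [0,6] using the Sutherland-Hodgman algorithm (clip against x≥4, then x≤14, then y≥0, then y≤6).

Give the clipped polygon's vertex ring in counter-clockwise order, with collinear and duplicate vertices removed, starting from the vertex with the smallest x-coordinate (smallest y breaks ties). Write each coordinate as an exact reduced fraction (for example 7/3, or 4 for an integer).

Clipped polygon: [(4,7/4) (14,29/8) (14,6) (4,6)]

1. After x ≥ 4: [(4,7/4) (16,4) (17,8) (9,19) (4,19)]
2. After x ≤ 14: [(4,7/4) (14,29/8) (14,97/8) (9,19) (4,19)]
3. After y ≥ 0: [(4,7/4) (14,29/8) (14,97/8) (9,19) (4,19)]
4. After y ≤ 6: [(4,6) (4,7/4) (14,29/8) (14,6)]
5. Canonical ring: [(4,7/4) (14,29/8) (14,6) (4,6)]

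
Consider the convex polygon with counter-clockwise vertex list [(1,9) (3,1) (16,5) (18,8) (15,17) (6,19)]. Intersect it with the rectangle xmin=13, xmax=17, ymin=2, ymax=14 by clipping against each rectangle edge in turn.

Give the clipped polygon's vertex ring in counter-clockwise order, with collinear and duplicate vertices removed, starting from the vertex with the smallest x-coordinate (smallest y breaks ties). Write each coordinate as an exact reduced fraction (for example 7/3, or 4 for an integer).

1. After x ≥ 13: [(13,53/13) (16,5) (18,8) (15,17) (13,157/9)]
2. After x ≤ 17: [(13,53/13) (16,5) (17,13/2) (17,11) (15,17) (13,157/9)]
3. After y ≥ 2: [(13,53/13) (16,5) (17,13/2) (17,11) (15,17) (13,157/9)]
4. After y ≤ 14: [(13,14) (13,53/13) (16,5) (17,13/2) (17,11) (16,14)]
5. Canonical ring: [(13,53/13) (16,5) (17,13/2) (17,11) (16,14) (13,14)]

Clipped polygon: [(13,53/13) (16,5) (17,13/2) (17,11) (16,14) (13,14)]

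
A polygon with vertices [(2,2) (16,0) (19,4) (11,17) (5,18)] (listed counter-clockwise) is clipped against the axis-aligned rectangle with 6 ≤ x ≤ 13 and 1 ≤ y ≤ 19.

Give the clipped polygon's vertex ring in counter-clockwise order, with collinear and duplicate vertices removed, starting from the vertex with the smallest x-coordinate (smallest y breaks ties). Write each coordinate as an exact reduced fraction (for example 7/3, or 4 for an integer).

Clipped polygon: [(6,10/7) (9,1) (13,1) (13,55/4) (11,17) (6,107/6)]

1. After x ≥ 6: [(6,10/7) (16,0) (19,4) (11,17) (6,107/6)]
2. After x ≤ 13: [(6,10/7) (13,3/7) (13,55/4) (11,17) (6,107/6)]
3. After y ≥ 1: [(6,10/7) (9,1) (13,1) (13,55/4) (11,17) (6,107/6)]
4. After y ≤ 19: [(6,10/7) (9,1) (13,1) (13,55/4) (11,17) (6,107/6)]
5. Canonical ring: [(6,10/7) (9,1) (13,1) (13,55/4) (11,17) (6,107/6)]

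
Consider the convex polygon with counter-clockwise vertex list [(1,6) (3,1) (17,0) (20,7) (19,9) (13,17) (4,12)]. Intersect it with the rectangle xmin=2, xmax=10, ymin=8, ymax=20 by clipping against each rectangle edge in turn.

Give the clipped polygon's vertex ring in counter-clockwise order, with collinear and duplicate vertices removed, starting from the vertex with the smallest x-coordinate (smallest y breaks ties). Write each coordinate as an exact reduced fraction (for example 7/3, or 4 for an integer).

1. After x ≥ 2: [(2,8) (2,7/2) (3,1) (17,0) (20,7) (19,9) (13,17) (4,12)]
2. After x ≤ 10: [(2,8) (2,7/2) (3,1) (10,1/2) (10,46/3) (4,12)]
3. After y ≥ 8: [(2,8) (2,8) (10,8) (10,46/3) (4,12)]
4. After y ≤ 20: [(2,8) (2,8) (10,8) (10,46/3) (4,12)]
5. Canonical ring: [(2,8) (10,8) (10,46/3) (4,12)]

Clipped polygon: [(2,8) (10,8) (10,46/3) (4,12)]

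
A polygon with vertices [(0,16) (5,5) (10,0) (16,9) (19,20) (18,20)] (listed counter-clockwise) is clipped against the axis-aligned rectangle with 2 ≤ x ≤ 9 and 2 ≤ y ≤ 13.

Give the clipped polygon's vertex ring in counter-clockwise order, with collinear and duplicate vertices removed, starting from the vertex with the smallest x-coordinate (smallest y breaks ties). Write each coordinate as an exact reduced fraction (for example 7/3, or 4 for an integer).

1. After x ≥ 2: [(2,148/9) (2,58/5) (5,5) (10,0) (16,9) (19,20) (18,20)]
2. After x ≤ 9: [(9,18) (2,148/9) (2,58/5) (5,5) (9,1)]
3. After y ≥ 2: [(9,2) (9,18) (2,148/9) (2,58/5) (5,5) (8,2)]
4. After y ≤ 13: [(9,2) (9,13) (2,13) (2,58/5) (5,5) (8,2)]
5. Canonical ring: [(2,58/5) (5,5) (8,2) (9,2) (9,13) (2,13)]

Clipped polygon: [(2,58/5) (5,5) (8,2) (9,2) (9,13) (2,13)]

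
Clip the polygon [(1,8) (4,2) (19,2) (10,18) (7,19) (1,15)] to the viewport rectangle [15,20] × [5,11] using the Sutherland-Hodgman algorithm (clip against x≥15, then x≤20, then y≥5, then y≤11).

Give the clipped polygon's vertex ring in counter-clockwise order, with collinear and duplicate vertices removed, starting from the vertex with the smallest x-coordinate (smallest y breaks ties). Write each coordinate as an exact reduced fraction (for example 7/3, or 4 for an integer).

Clipped polygon: [(15,5) (277/16,5) (15,82/9)]

1. After x ≥ 15: [(15,2) (19,2) (15,82/9)]
2. After x ≤ 20: [(15,2) (19,2) (15,82/9)]
3. After y ≥ 5: [(15,5) (277/16,5) (15,82/9)]
4. After y ≤ 11: [(15,5) (277/16,5) (15,82/9)]
5. Canonical ring: [(15,5) (277/16,5) (15,82/9)]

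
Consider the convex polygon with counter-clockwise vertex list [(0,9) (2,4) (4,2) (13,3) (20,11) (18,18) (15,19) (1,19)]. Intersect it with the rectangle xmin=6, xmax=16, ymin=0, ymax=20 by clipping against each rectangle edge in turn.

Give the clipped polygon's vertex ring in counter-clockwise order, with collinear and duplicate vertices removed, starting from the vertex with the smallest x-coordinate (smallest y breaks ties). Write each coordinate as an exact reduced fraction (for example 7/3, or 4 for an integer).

1. After x ≥ 6: [(6,20/9) (13,3) (20,11) (18,18) (15,19) (6,19)]
2. After x ≤ 16: [(6,20/9) (13,3) (16,45/7) (16,56/3) (15,19) (6,19)]
3. After y ≥ 0: [(6,20/9) (13,3) (16,45/7) (16,56/3) (15,19) (6,19)]
4. After y ≤ 20: [(6,20/9) (13,3) (16,45/7) (16,56/3) (15,19) (6,19)]
5. Canonical ring: [(6,20/9) (13,3) (16,45/7) (16,56/3) (15,19) (6,19)]

Clipped polygon: [(6,20/9) (13,3) (16,45/7) (16,56/3) (15,19) (6,19)]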